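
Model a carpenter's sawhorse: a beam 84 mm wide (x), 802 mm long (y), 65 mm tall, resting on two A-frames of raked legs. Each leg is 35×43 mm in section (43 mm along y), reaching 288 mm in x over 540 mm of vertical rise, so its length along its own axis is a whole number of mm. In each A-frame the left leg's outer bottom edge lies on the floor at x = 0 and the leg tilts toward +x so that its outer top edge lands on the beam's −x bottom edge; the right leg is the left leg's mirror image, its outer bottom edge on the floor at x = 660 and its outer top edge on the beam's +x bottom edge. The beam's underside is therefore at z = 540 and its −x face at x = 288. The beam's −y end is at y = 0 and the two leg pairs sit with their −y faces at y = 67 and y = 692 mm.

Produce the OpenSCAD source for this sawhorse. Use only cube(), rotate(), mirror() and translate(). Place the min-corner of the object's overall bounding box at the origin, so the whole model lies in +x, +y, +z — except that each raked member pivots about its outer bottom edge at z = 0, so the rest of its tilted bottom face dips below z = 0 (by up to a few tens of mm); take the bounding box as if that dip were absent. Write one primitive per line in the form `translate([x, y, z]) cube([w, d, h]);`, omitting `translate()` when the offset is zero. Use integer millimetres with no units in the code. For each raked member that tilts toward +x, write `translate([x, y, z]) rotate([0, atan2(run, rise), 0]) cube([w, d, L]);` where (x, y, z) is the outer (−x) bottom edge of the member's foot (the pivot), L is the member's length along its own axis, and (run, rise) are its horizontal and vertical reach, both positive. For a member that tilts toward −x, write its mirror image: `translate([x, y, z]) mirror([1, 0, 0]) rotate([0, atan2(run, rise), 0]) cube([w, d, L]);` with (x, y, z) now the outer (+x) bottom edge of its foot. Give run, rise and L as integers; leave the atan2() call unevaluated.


// leg length = √(288² + 540²) = 612
// right-leg outer foot x = 2·288 + 84 = 660
// beam min-corner = (288, 0, 540)
translate([288, 0, 540]) cube([84, 802, 65]);
translate([0, 67, 0]) rotate([0, atan2(288, 540), 0]) cube([35, 43, 612]);
translate([660, 67, 0]) mirror([1, 0, 0]) rotate([0, atan2(288, 540), 0]) cube([35, 43, 612]);
translate([0, 692, 0]) rotate([0, atan2(288, 540), 0]) cube([35, 43, 612]);
translate([660, 692, 0]) mirror([1, 0, 0]) rotate([0, atan2(288, 540), 0]) cube([35, 43, 612]);


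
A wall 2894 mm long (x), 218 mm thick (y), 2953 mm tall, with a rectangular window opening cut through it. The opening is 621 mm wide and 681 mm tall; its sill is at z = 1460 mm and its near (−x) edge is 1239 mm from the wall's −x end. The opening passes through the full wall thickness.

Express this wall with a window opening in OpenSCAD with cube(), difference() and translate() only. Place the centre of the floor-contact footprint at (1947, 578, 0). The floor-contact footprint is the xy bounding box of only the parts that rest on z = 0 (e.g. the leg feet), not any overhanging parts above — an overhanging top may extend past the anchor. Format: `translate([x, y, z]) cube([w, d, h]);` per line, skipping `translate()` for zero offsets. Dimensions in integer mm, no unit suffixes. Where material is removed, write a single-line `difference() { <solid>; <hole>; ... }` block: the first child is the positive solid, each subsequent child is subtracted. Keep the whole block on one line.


difference() { translate([500, 469, 0]) cube([2894, 218, 2953]); translate([1739, 469, 1460]) cube([621, 218, 681]); }


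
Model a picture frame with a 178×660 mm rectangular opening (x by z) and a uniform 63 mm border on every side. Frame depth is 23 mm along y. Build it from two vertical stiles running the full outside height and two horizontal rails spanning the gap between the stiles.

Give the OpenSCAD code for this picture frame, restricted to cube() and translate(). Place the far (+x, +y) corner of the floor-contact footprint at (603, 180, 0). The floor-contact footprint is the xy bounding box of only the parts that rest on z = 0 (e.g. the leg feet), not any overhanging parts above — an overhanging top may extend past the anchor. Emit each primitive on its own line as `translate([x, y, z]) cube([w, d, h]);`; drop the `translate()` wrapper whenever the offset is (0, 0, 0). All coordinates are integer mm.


translate([299, 157, 0]) cube([63, 23, 786]);
translate([540, 157, 0]) cube([63, 23, 786]);
translate([362, 157, 0]) cube([178, 23, 63]);
translate([362, 157, 723]) cube([178, 23, 63]);


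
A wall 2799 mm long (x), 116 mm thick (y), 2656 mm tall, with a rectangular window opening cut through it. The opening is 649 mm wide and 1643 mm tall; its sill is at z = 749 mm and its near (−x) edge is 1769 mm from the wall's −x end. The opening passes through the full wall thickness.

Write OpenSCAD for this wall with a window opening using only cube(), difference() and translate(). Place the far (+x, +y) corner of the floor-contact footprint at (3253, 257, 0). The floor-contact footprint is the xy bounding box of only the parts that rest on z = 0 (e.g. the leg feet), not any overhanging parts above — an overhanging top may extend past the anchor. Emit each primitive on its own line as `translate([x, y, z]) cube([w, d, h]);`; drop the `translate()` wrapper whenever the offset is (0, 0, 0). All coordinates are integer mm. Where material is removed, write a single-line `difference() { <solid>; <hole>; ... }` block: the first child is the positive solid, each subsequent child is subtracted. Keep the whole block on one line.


difference() { translate([454, 141, 0]) cube([2799, 116, 2656]); translate([2223, 141, 749]) cube([649, 116, 1643]); }


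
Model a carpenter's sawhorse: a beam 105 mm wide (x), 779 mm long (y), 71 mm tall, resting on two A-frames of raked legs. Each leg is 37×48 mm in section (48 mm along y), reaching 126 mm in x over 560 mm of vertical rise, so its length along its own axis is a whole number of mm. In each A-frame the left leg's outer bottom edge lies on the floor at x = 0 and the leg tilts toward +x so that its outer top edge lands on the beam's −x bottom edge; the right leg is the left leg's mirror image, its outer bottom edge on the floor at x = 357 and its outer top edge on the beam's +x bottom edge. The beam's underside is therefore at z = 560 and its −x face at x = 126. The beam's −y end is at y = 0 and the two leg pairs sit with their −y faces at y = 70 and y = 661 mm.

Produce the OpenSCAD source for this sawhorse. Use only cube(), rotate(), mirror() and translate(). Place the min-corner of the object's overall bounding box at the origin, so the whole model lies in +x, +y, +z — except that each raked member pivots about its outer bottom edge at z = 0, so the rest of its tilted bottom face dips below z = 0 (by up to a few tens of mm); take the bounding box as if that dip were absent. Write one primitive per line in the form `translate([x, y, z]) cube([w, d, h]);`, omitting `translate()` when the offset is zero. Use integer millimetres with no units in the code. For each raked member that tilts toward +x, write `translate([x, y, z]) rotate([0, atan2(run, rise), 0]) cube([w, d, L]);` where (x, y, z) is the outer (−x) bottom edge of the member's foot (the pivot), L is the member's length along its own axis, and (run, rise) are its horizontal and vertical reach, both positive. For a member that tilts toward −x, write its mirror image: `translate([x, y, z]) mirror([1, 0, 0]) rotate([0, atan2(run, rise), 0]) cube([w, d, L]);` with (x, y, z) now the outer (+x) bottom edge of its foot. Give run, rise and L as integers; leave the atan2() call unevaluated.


translate([126, 0, 560]) cube([105, 779, 71]);
translate([0, 70, 0]) rotate([0, atan2(126, 560), 0]) cube([37, 48, 574]);
translate([357, 70, 0]) mirror([1, 0, 0]) rotate([0, atan2(126, 560), 0]) cube([37, 48, 574]);
translate([0, 661, 0]) rotate([0, atan2(126, 560), 0]) cube([37, 48, 574]);
translate([357, 661, 0]) mirror([1, 0, 0]) rotate([0, atan2(126, 560), 0]) cube([37, 48, 574]);


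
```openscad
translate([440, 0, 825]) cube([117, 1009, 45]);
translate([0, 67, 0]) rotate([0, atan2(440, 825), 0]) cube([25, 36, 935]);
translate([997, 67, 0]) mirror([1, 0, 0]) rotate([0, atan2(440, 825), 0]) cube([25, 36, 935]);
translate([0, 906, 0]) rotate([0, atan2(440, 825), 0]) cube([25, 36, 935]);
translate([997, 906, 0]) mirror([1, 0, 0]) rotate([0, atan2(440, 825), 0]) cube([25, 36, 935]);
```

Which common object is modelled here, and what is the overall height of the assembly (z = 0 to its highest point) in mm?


A sawhorse. The overall height is 870 mm.

A beam across two mirrored pairs of raked legs — a sawhorse. The beam's underside is at z = 825 (matching the legs' vertical rise in atan2(440, 825)) and the beam is 45 mm tall, so its top is at 825 + 45 = 870 mm. The raked legs top out at the beam's underside, so that is the highest point.


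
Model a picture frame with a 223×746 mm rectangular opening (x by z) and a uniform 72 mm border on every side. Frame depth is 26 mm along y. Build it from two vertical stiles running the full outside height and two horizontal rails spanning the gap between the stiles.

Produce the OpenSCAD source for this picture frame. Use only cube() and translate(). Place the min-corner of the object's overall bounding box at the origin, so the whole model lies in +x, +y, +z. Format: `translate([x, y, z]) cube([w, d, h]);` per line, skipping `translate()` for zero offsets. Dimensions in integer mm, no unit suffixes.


cube([72, 26, 890]);
translate([295, 0, 0]) cube([72, 26, 890]);
translate([72, 0, 0]) cube([223, 26, 72]);
translate([72, 0, 818]) cube([223, 26, 72]);


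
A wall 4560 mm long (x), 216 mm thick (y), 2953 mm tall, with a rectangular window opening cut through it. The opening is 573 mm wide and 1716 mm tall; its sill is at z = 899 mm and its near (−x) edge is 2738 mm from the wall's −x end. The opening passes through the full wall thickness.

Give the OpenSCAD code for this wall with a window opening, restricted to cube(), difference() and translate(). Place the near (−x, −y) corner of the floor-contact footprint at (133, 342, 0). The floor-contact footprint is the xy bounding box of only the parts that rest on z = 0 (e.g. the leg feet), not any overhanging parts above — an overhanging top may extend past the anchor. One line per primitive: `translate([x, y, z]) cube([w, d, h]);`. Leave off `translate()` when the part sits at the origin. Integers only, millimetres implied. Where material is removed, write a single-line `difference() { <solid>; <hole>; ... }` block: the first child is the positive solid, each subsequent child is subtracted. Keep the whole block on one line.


difference() { translate([133, 342, 0]) cube([4560, 216, 2953]); translate([2871, 342, 899]) cube([573, 216, 1716]); }


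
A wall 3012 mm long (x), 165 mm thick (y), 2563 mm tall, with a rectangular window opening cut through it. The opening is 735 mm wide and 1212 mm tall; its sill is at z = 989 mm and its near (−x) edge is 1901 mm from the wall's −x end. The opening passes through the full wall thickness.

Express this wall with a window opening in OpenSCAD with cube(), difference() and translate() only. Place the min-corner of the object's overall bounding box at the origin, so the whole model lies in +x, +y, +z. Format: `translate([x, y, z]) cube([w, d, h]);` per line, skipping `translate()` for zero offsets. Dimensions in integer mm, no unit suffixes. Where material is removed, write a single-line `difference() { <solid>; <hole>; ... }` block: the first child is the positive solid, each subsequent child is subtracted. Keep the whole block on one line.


difference() { cube([3012, 165, 2563]); translate([1901, 0, 989]) cube([735, 165, 1212]); }


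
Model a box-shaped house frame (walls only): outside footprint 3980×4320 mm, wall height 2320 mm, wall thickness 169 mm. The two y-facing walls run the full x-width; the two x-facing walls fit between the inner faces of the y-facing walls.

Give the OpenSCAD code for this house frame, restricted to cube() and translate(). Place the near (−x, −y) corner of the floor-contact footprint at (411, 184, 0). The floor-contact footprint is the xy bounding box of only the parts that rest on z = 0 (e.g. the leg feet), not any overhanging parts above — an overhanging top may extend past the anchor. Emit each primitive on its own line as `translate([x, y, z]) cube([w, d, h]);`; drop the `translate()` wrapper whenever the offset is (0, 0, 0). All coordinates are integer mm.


translate([411, 184, 0]) cube([3980, 169, 2320]);
translate([411, 4335, 0]) cube([3980, 169, 2320]);
translate([411, 353, 0]) cube([169, 3982, 2320]);
translate([4222, 353, 0]) cube([169, 3982, 2320]);


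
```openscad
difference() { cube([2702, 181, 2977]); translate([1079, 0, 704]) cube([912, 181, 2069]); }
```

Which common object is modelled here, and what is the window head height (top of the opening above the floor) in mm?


A wall with a window opening. The window head height is 2773 mm.

A wall with a rectangular opening subtracted — a window. Sill at z = 704, opening 2069 mm tall, so the head is at 704 + 2069 = 2773 mm.


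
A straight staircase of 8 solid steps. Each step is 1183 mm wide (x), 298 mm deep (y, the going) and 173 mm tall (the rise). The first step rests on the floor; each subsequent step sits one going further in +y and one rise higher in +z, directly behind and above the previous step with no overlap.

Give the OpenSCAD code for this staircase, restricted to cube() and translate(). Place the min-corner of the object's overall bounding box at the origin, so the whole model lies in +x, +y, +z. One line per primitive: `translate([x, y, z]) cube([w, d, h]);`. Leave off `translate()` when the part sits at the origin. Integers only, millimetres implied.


cube([1183, 298, 173]);
translate([0, 298, 173]) cube([1183, 298, 173]);
translate([0, 596, 346]) cube([1183, 298, 173]);
translate([0, 894, 519]) cube([1183, 298, 173]);
translate([0, 1192, 692]) cube([1183, 298, 173]);
translate([0, 1490, 865]) cube([1183, 298, 173]);
translate([0, 1788, 1038]) cube([1183, 298, 173]);
translate([0, 2086, 1211]) cube([1183, 298, 173]);


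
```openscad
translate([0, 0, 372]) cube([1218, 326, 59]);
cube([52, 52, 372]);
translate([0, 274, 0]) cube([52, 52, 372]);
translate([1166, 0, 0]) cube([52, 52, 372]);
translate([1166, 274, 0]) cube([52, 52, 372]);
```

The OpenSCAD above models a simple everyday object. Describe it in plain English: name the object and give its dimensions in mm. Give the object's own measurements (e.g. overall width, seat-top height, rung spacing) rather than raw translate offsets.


A bench: a 1218×326 mm seat slab, 59 mm thick, top at z = 431 mm, on four 52×52 mm square legs flush with the seat corners and standing on z = 0.


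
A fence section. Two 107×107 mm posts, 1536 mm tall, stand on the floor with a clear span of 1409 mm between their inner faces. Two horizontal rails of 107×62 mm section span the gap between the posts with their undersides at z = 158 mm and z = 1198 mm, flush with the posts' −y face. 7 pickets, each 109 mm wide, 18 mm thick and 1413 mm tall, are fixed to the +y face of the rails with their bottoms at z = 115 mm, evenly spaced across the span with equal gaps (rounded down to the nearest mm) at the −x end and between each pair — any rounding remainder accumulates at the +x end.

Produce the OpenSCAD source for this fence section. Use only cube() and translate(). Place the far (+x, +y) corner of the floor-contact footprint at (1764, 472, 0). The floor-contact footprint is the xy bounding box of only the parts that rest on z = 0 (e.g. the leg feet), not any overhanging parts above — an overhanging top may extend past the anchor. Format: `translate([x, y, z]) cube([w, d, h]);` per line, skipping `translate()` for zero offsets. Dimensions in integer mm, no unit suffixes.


translate([141, 365, 0]) cube([107, 107, 1536]);
translate([1657, 365, 0]) cube([107, 107, 1536]);
translate([248, 365, 158]) cube([1409, 107, 62]);
translate([248, 365, 1198]) cube([1409, 107, 62]);
translate([328, 472, 115]) cube([109, 18, 1413]);
translate([517, 472, 115]) cube([109, 18, 1413]);
translate([706, 472, 115]) cube([109, 18, 1413]);
translate([895, 472, 115]) cube([109, 18, 1413]);
translate([1084, 472, 115]) cube([109, 18, 1413]);
translate([1273, 472, 115]) cube([109, 18, 1413]);
translate([1462, 472, 115]) cube([109, 18, 1413]);


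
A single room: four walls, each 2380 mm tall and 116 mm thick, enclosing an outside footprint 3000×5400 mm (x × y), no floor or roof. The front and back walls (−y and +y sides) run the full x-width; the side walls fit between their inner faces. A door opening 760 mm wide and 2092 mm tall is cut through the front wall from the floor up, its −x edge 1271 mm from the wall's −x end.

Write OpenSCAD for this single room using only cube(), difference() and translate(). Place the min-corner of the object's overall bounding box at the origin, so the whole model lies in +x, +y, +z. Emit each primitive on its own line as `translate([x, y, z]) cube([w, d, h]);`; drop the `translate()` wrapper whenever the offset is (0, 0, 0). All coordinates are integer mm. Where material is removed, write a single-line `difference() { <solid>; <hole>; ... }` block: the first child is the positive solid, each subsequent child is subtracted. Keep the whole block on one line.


difference() { cube([3000, 116, 2380]); translate([1271, 0, 0]) cube([760, 116, 2092]); }
translate([0, 5284, 0]) cube([3000, 116, 2380]);
translate([0, 116, 0]) cube([116, 5168, 2380]);
translate([2884, 116, 0]) cube([116, 5168, 2380]);


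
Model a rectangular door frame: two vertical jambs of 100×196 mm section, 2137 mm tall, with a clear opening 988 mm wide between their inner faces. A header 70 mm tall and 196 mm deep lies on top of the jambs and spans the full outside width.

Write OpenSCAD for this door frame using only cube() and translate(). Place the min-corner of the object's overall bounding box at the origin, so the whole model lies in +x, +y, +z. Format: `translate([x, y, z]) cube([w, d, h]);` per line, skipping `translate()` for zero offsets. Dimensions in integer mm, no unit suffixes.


cube([100, 196, 2137]);
translate([1088, 0, 0]) cube([100, 196, 2137]);
translate([0, 0, 2137]) cube([1188, 196, 70]);


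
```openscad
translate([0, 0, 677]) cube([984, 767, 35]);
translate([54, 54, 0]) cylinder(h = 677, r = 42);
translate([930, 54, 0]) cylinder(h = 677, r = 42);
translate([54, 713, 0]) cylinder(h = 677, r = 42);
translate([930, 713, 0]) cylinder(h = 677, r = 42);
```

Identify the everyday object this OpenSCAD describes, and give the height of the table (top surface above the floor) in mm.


A table. The table height is 712 mm.

A 984×767×35 slab sits at z = 677 on four Ø84 mm round legs — a table. The top surface is at 677 + 35 = 712 mm.


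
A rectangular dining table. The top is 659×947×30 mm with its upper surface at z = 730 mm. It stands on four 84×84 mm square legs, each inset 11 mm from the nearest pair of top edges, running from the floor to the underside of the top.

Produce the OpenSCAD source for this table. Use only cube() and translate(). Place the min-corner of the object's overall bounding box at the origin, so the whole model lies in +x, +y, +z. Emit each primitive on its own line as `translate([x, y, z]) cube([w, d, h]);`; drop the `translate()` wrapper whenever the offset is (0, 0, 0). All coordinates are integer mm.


// leg_h = 730 - 30 = 700
translate([0, 0, 700]) cube([659, 947, 30]);
translate([11, 11, 0]) cube([84, 84, 700]);
translate([564, 11, 0]) cube([84, 84, 700]);
translate([11, 852, 0]) cube([84, 84, 700]);
translate([564, 852, 0]) cube([84, 84, 700]);


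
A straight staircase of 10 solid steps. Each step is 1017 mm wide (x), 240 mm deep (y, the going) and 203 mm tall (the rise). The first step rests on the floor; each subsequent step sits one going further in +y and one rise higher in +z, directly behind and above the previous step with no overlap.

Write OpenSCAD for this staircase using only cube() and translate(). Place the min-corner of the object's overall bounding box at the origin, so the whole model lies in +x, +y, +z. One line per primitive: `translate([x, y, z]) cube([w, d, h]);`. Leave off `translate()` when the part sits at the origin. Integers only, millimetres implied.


cube([1017, 240, 203]);
translate([0, 240, 203]) cube([1017, 240, 203]);
translate([0, 480, 406]) cube([1017, 240, 203]);
translate([0, 720, 609]) cube([1017, 240, 203]);
translate([0, 960, 812]) cube([1017, 240, 203]);
translate([0, 1200, 1015]) cube([1017, 240, 203]);
translate([0, 1440, 1218]) cube([1017, 240, 203]);
translate([0, 1680, 1421]) cube([1017, 240, 203]);
translate([0, 1920, 1624]) cube([1017, 240, 203]);
translate([0, 2160, 1827]) cube([1017, 240, 203]);


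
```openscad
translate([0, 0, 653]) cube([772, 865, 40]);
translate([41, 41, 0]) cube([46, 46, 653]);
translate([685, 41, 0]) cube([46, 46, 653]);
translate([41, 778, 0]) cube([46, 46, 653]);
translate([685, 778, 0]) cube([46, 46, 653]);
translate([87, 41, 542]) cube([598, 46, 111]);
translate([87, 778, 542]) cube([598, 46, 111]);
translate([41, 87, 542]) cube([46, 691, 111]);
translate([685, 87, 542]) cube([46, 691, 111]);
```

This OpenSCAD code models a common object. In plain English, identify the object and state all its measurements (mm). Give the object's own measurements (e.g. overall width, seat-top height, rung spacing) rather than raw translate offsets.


A rectangular dining table. The top is 772×865×40 mm with its upper surface at z = 693 mm. It stands on four 46×46 mm square legs, each inset 41 mm from the nearest pair of top edges, running from the floor to the underside of the top. Four apron rails, 46 mm thick and 111 mm tall, run between adjacent legs with their top edges flush with the underside of the top and their outer faces flush with the legs' outer faces.


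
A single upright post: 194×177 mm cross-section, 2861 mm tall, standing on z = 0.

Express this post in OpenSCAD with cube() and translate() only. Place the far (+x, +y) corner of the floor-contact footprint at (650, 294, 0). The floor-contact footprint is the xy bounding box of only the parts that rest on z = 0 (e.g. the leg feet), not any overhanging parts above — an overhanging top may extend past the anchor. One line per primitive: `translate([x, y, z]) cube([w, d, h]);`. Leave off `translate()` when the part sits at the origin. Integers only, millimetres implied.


translate([456, 117, 0]) cube([194, 177, 2861]);


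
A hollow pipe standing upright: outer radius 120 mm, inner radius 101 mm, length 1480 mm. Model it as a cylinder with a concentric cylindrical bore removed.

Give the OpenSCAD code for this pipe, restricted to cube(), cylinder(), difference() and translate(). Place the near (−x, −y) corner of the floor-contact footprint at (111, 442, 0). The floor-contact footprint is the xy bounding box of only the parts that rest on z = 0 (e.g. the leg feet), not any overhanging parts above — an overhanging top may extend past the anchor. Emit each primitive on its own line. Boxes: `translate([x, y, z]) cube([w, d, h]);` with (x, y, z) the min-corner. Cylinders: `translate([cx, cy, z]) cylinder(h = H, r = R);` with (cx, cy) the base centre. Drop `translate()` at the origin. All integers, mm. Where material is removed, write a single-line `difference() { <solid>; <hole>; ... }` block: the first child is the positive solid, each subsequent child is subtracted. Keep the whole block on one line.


difference() { translate([231, 562, 0]) cylinder(h = 1480, r = 120); translate([231, 562, 0]) cylinder(h = 1480, r = 101); }


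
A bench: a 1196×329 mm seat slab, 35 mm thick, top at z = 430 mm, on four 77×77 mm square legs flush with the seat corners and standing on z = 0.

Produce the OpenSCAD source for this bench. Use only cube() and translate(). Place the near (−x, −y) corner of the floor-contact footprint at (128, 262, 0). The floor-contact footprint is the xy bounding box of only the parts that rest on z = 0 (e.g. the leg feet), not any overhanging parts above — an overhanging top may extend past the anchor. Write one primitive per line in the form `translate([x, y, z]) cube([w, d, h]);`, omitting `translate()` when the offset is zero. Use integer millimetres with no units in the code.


translate([128, 262, 395]) cube([1196, 329, 35]);
translate([128, 262, 0]) cube([77, 77, 395]);
translate([128, 514, 0]) cube([77, 77, 395]);
translate([1247, 262, 0]) cube([77, 77, 395]);
translate([1247, 514, 0]) cube([77, 77, 395]);


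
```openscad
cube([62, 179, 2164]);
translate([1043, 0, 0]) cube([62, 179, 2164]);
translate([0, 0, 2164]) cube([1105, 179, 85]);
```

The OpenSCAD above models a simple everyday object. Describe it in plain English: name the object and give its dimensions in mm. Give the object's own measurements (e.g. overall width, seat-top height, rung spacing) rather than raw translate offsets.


A door frame. The clear opening is 981 mm wide and 2164 mm high. Two 62 mm wide jambs, 179 mm deep, stand either side of the opening from the floor to the top of the opening. A 85 mm thick head sits across the top of both jambs, spanning the full outside width of the frame.


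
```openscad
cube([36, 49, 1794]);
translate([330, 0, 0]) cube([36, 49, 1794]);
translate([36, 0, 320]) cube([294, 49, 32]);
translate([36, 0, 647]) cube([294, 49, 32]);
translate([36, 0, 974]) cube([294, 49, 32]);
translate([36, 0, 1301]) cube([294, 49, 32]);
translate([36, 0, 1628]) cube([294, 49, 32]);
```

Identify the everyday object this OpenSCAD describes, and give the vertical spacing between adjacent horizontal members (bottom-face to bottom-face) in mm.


A ladder. The rung spacing is 327 mm.

Two tall 36×49 posts with 5 short bars between them — a ladder. Adjacent rungs sit at z = 320 and z = 647, so the spacing is 647 − 320 = 327 mm.


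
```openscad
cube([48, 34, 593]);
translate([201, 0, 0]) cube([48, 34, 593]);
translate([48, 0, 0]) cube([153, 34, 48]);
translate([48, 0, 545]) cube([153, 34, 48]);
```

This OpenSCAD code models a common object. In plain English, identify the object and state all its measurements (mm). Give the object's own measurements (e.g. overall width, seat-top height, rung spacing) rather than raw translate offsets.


A rectangular picture frame lying in the x–z plane (depth along y). The opening is 153 mm wide (x) by 497 mm tall (z), surrounded by a border 48 mm wide on all four sides. The frame is 34 mm deep and is made of two full-height vertical stiles with two horizontal rails fitted between them.


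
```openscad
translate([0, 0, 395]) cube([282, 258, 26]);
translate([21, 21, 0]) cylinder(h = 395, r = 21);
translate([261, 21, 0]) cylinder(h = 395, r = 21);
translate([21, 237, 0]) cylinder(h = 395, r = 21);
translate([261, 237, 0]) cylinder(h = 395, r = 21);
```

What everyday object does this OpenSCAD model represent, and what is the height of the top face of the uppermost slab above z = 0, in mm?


A stool. The seat height is 421 mm.

A 282×258×26 slab at z = 395 on four corner cylinders — a stool. The seat top is 395 + 26 = 421 mm.


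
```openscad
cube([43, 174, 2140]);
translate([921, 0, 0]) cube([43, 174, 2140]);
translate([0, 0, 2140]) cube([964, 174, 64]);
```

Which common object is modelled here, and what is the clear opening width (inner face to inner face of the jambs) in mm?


A door frame. The clear opening width is 878 mm.

Two 2140 mm tall posts with a header on top — a door frame. The left jamb is 43 mm wide at x = 0; the right jamb starts at x = 921. The clear opening is 921 − 43 = 878 mm.


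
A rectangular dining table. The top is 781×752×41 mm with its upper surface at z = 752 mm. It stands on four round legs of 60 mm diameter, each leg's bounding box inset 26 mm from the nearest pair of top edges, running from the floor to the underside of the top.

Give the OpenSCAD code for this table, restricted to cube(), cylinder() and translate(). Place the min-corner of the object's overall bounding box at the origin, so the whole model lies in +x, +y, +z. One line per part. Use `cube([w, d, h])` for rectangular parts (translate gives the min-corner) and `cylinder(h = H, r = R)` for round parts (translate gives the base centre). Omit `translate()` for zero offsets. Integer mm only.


translate([0, 0, 711]) cube([781, 752, 41]);
translate([56, 56, 0]) cylinder(h = 711, r = 30);
translate([725, 56, 0]) cylinder(h = 711, r = 30);
translate([56, 696, 0]) cylinder(h = 711, r = 30);
translate([725, 696, 0]) cylinder(h = 711, r = 30);


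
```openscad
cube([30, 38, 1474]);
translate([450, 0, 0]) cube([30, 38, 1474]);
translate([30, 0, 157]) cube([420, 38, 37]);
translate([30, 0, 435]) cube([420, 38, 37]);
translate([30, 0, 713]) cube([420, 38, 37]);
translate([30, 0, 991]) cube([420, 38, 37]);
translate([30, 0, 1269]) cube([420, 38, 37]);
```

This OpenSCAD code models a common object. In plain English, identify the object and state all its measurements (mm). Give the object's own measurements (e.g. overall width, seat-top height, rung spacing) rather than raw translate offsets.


A straight ladder. Two 30×38 mm vertical rails, 1474 mm tall, stand 480 mm apart (outside-to-outside) with their front faces coplanar on the −y side. 5 rungs, each 38 mm deep and 37 mm tall, span between the inner faces of the rails, front faces flush with the rails. The lowest rung's underside is at z = 157 mm and rungs are spaced 278 mm apart (underside to underside).


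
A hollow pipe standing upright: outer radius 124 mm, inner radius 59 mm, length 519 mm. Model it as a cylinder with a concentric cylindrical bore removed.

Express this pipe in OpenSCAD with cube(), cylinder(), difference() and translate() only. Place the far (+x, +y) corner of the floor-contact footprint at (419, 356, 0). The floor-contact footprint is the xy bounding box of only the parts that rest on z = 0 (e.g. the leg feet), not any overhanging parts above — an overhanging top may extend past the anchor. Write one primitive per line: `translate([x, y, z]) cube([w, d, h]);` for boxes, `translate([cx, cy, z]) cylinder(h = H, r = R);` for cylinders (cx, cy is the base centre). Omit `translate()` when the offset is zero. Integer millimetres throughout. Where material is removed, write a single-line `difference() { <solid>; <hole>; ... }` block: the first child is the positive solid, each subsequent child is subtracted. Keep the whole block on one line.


difference() { translate([295, 232, 0]) cylinder(h = 519, r = 124); translate([295, 232, 0]) cylinder(h = 519, r = 59); }


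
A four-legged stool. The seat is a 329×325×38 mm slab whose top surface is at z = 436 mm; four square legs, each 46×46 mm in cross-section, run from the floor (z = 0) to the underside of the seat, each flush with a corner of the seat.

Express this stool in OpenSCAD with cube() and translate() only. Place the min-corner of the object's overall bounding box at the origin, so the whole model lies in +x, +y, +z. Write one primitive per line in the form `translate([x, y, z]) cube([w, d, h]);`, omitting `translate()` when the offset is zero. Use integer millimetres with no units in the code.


translate([0, 0, 398]) cube([329, 325, 38]);
cube([46, 46, 398]);
translate([283, 0, 0]) cube([46, 46, 398]);
translate([0, 279, 0]) cube([46, 46, 398]);
translate([283, 279, 0]) cube([46, 46, 398]);


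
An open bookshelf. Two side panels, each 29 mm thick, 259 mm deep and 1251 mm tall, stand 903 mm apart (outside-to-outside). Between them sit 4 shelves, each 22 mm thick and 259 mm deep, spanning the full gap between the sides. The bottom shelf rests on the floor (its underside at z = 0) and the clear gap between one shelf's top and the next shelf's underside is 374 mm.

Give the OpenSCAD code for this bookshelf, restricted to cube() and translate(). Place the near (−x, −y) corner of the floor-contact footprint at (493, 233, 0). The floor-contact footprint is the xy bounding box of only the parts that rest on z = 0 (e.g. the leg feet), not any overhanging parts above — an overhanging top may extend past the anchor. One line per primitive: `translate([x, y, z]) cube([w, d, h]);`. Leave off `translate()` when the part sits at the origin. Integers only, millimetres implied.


translate([493, 233, 0]) cube([29, 259, 1251]);
translate([1367, 233, 0]) cube([29, 259, 1251]);
translate([522, 233, 0]) cube([845, 259, 22]);
translate([522, 233, 396]) cube([845, 259, 22]);
translate([522, 233, 792]) cube([845, 259, 22]);
translate([522, 233, 1188]) cube([845, 259, 22]);


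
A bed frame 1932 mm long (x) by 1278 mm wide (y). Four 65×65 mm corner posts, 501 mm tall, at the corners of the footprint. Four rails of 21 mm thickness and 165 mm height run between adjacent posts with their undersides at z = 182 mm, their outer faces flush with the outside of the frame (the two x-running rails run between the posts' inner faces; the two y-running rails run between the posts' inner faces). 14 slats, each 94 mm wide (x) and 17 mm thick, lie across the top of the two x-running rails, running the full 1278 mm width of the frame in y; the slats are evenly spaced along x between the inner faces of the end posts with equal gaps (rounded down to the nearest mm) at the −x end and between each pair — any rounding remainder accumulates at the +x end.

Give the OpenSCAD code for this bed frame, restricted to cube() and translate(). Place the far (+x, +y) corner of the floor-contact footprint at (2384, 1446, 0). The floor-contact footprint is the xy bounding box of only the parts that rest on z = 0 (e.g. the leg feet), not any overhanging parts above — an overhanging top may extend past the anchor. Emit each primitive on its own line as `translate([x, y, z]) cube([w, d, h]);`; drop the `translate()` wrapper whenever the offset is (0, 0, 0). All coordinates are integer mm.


// slat z = rail_z + rail_h = 182 + 165 = 347
// slat gap = ⌊(1802 − 14·94) / 15⌋ = 32
translate([452, 168, 0]) cube([65, 65, 501]);
translate([452, 1381, 0]) cube([65, 65, 501]);
translate([2319, 168, 0]) cube([65, 65, 501]);
translate([2319, 1381, 0]) cube([65, 65, 501]);
translate([517, 168, 182]) cube([1802, 21, 165]);
translate([517, 1425, 182]) cube([1802, 21, 165]);
translate([452, 233, 182]) cube([21, 1148, 165]);
translate([2363, 233, 182]) cube([21, 1148, 165]);
translate([549, 168, 347]) cube([94, 1278, 17]);
translate([675, 168, 347]) cube([94, 1278, 17]);
translate([801, 168, 347]) cube([94, 1278, 17]);
translate([927, 168, 347]) cube([94, 1278, 17]);
translate([1053, 168, 347]) cube([94, 1278, 17]);
translate([1179, 168, 347]) cube([94, 1278, 17]);
translate([1305, 168, 347]) cube([94, 1278, 17]);
translate([1431, 168, 347]) cube([94, 1278, 17]);
translate([1557, 168, 347]) cube([94, 1278, 17]);
translate([1683, 168, 347]) cube([94, 1278, 17]);
translate([1809, 168, 347]) cube([94, 1278, 17]);
translate([1935, 168, 347]) cube([94, 1278, 17]);
translate([2061, 168, 347]) cube([94, 1278, 17]);
translate([2187, 168, 347]) cube([94, 1278, 17]);


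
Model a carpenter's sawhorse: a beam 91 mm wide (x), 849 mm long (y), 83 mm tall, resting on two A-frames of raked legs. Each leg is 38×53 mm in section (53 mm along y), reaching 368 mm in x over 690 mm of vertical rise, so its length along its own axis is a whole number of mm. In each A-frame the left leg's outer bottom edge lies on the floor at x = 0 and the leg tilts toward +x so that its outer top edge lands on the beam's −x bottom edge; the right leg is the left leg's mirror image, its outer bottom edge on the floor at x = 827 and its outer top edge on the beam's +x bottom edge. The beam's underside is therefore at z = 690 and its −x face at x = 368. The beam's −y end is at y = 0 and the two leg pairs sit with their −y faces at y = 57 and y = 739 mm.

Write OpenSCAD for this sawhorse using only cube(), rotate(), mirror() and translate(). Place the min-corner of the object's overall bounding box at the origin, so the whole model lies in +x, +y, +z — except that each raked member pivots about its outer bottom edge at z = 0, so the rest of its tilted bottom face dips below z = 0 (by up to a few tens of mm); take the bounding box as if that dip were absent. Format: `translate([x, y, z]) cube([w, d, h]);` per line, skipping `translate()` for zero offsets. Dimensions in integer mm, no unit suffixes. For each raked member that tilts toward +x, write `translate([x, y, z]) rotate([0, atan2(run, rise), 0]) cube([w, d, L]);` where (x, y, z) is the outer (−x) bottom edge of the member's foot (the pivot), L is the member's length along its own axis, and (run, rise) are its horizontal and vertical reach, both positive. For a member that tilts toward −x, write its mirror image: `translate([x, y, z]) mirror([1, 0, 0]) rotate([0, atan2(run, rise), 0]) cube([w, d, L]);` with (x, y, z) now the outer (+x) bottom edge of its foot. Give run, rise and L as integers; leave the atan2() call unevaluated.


translate([368, 0, 690]) cube([91, 849, 83]);
translate([0, 57, 0]) rotate([0, atan2(368, 690), 0]) cube([38, 53, 782]);
translate([827, 57, 0]) mirror([1, 0, 0]) rotate([0, atan2(368, 690), 0]) cube([38, 53, 782]);
translate([0, 739, 0]) rotate([0, atan2(368, 690), 0]) cube([38, 53, 782]);
translate([827, 739, 0]) mirror([1, 0, 0]) rotate([0, atan2(368, 690), 0]) cube([38, 53, 782]);


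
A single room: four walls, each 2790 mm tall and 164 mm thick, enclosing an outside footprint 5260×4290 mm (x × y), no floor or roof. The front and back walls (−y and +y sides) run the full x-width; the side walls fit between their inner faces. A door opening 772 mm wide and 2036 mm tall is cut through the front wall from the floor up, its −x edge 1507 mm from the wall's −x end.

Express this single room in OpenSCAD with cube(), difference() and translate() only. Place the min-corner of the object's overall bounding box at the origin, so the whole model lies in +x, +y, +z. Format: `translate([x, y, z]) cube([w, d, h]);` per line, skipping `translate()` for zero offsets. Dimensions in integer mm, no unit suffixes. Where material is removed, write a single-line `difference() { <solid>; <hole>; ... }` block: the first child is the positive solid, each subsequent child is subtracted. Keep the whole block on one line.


difference() { cube([5260, 164, 2790]); translate([1507, 0, 0]) cube([772, 164, 2036]); }
translate([0, 4126, 0]) cube([5260, 164, 2790]);
translate([0, 164, 0]) cube([164, 3962, 2790]);
translate([5096, 164, 0]) cube([164, 3962, 2790]);


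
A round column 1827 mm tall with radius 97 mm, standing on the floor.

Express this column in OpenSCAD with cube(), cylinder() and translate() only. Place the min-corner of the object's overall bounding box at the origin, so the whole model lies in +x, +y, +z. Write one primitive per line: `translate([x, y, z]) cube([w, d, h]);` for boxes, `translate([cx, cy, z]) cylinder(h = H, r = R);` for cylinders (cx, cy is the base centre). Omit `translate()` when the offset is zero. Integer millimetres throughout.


translate([97, 97, 0]) cylinder(h = 1827, r = 97);


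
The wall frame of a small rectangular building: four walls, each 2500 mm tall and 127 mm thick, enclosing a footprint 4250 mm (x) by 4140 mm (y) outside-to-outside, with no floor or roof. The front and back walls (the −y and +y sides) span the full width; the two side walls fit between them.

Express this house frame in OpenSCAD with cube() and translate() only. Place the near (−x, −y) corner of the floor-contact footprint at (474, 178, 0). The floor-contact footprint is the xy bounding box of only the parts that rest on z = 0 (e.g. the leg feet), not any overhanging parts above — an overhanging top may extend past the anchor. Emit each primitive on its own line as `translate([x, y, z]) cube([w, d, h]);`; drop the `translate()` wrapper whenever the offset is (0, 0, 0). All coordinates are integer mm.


translate([474, 178, 0]) cube([4250, 127, 2500]);
translate([474, 4191, 0]) cube([4250, 127, 2500]);
translate([474, 305, 0]) cube([127, 3886, 2500]);
translate([4597, 305, 0]) cube([127, 3886, 2500]);
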